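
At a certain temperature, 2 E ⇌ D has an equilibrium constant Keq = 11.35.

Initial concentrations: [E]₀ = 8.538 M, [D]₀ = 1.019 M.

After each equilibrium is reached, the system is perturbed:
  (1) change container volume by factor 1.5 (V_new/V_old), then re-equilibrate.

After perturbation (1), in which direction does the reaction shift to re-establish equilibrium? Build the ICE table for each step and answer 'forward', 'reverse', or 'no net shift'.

Direction: reverse

Q₀ = 0.01398 vs Keq = 11.35 ⇒ Q<K, forward
Step 1:
                  E         D
  Initial     8.538     1.019
  Change     -7.877     3.939
  Equil      0.6609     4.958
  solve Keq expr → x = 3.939; check Q = 11.35
Then change container volume by factor 1.5 (V_new/V_old).
Step 2:
                  E         D
  Initial    0.4406     3.305
  Change    0.09513  -0.04756
  Equil      0.5357     3.257
  solve Keq expr → x = -0.04756; check Q = 11.35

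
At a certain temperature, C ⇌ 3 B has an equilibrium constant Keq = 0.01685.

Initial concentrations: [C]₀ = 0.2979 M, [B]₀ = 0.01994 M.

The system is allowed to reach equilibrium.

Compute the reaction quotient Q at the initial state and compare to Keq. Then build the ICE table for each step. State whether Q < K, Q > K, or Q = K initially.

Q₀ = 2.6614e-05; Q < K (proceeds forward)

Q₀ = 2.6614e-05 vs Keq = 0.01685 ⇒ Q<K, forward
Step 1:
                  C         B
  Initial    0.2979   0.01994
  Change   -0.04724    0.1417
  Equil      0.2507    0.1616
  solve Keq expr → x = 0.04724; check Q = 0.01685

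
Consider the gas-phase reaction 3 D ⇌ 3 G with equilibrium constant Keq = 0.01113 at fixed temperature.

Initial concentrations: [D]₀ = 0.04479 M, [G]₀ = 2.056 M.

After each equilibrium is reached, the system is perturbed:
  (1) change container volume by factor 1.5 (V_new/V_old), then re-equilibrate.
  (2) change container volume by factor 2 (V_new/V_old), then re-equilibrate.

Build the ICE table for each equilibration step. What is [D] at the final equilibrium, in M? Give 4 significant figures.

[D]_eq = 0.5725 M

Q₀ = 9.6722e+04 vs Keq = 0.01113 ⇒ Q>K, reverse
Step 1:
                    D           G
  Initial     0.04479       2.056
  Change        1.673      -1.673
  Equil         1.717      0.3834
  solve Keq expr → x = -0.5575; check Q = 0.01113
Then change container volume by factor 1.5 (V_new/V_old).
Step 2:
                    D           G
  Initial       1.145      0.2556
  Change            0           0
  Equil         1.145      0.2556
  solve Keq expr → x = 0; check Q = 0.01113
Then change container volume by factor 2 (V_new/V_old).
Step 3:
                    D           G
  Initial      0.5725      0.1278
  Change            0           0
  Equil        0.5725      0.1278
  solve Keq expr → x = 0; check Q = 0.01113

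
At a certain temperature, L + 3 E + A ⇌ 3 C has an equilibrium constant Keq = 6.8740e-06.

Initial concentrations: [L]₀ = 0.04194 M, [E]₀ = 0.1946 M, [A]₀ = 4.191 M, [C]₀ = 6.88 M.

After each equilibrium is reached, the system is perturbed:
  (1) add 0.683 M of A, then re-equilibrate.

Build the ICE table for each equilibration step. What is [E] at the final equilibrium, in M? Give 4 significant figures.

[E]_eq = 6.753 M

Q₀ = 2.5141e+05 vs Keq = 6.8740e-06 ⇒ Q>K, reverse
Step 1:
                    L           E           A           C
  I           0.04194      0.1946       4.191        6.88
  C             2.189       6.568       2.189      -6.568
  E             2.231       6.763        6.38      0.3117
  solve Keq expr → x = -2.189; check Q = 6.8740e-06
Then add 0.683 M of A.
Step 2:
                    L           E           A           C
  I             2.231       6.763       7.063      0.3117
  C         -0.003351    -0.01005   -0.003351     0.01005
  E             2.228       6.753        7.06      0.3217
  solve Keq expr → x = 0.003351; check Q = 6.8740e-06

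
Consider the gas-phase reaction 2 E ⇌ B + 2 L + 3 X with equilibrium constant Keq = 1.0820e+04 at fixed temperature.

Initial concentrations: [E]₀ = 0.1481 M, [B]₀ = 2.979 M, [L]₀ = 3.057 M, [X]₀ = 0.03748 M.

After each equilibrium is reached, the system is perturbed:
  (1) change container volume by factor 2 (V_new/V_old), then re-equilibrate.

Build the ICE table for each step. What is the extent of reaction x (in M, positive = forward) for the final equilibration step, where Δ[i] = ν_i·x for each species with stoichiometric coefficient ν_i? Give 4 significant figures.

x = 0.001236 M

Q₀ = 0.06683 vs Keq = 1.0820e+04 ⇒ Q<K, forward
Step 1:
                   E          B          L          X
  Initial     0.1481      2.979      3.057    0.03748
  Change     -0.1414     0.0707     0.1414     0.2121
  Equil     0.006695       3.05      3.198     0.2496
  solve Keq expr → x = 0.0707; check Q = 1.0820e+04
Then change container volume by factor 2 (V_new/V_old).
Step 2:
                   E          B          L          X
  Initial   0.003348      1.525      1.599     0.1248
  Change   -0.002472   0.001236   0.002472   0.003707
  Equil   8.7621e-04      1.526      1.602     0.1285
  solve Keq expr → x = 0.001236; check Q = 1.0820e+04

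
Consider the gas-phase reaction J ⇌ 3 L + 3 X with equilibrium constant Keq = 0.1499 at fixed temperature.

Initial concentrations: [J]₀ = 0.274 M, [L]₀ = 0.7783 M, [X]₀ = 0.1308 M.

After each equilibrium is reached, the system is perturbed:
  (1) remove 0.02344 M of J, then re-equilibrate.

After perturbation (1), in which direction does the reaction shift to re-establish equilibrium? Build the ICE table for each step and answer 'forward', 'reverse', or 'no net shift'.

Direction: reverse

Q₀ = 0.00385 vs Keq = 0.1499 ⇒ Q<K, forward
Step 1:
                   J          L          X
  init         0.274     0.7783     0.1308
  Δ         -0.06458     0.1937     0.1937
  eq          0.2094      0.972     0.3245
  solve Keq expr → x = 0.06458; check Q = 0.1499
Then remove 0.02344 M of J.
Step 2:
                   J          L          X
  init         0.186      0.972     0.3245
  Δ         0.002778  -0.008334  -0.008334
  eq          0.1888     0.9637     0.3162
  solve Keq expr → x = -0.002778; check Q = 0.1499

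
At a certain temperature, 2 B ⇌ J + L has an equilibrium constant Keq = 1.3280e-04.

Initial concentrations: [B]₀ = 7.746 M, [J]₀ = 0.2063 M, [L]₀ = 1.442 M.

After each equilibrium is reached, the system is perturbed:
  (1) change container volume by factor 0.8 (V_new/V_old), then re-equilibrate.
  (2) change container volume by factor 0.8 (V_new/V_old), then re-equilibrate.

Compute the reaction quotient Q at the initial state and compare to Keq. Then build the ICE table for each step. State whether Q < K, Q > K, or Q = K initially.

Q₀ = 0.004958; Q > K (proceeds reverse)

Q₀ = 0.004958 vs Keq = 1.3280e-04 ⇒ Q>K, reverse
Step 1:
                   B          J          L
  Initial      7.746     0.2063      1.442
  Change      0.3984    -0.1992    -0.1992
  Equil        8.144   0.007088      1.243
  solve Keq expr → x = -0.1992; check Q = 1.3280e-04
Then change container volume by factor 0.8 (V_new/V_old).
Step 2:
                   B          J          L
  Initial      10.18    0.00886      1.553
  Change           0          0          0
  Equil        10.18    0.00886      1.553
  solve Keq expr → x = 0; check Q = 1.3280e-04
Then change container volume by factor 0.8 (V_new/V_old).
Step 3:
                   B          J          L
  Initial      12.73    0.01107      1.942
  Change           0          0          0
  Equil        12.73    0.01107      1.942
  solve Keq expr → x = 0; check Q = 1.3280e-04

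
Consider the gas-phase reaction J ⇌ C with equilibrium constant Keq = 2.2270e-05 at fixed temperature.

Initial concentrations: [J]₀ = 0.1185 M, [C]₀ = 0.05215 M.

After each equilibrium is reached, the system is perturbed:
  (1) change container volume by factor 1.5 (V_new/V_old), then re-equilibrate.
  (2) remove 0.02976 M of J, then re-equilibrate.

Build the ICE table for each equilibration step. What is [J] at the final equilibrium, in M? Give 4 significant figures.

[J]_eq = 0.084 M

Q₀ = 0.4401 vs Keq = 2.2270e-05 ⇒ Q>K, reverse
Step 1:
                   J          C
  Initial     0.1185    0.05215
  Change     0.05215   -0.05215
  Equil       0.1706 3.8003e-06
  solve Keq expr → x = -0.05215; check Q = 2.2270e-05
Then change container volume by factor 1.5 (V_new/V_old).
Step 2:
                   J          C
  Initial     0.1138 2.5335e-06
  Change           0          0
  Equil       0.1138 2.5335e-06
  solve Keq expr → x = 0; check Q = 2.2270e-05
Then remove 0.02976 M of J.
Step 3:
                   J          C
  Initial      0.084 2.5335e-06
  Change  6.6274e-07 -6.6274e-07
  Equil        0.084 1.8708e-06
  solve Keq expr → x = -6.6274e-07; check Q = 2.2270e-05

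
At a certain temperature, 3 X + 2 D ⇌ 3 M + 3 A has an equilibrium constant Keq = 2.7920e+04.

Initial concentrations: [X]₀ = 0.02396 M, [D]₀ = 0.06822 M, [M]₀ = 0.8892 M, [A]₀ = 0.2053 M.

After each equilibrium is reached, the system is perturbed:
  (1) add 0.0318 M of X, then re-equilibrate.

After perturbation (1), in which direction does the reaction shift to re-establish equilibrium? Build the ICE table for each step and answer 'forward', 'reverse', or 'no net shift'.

Q₀ = 9.5035e+04 vs Keq = 2.7920e+04 ⇒ Q>K, reverse
Step 1:
                    X           D           M           A
  init        0.02396     0.06822      0.8892      0.2053
  Δ           0.00849     0.00566    -0.00849    -0.00849
  eq          0.03245     0.07388      0.8807      0.1968
  solve Keq expr → x = -0.00283; check Q = 2.7920e+04
Then add 0.0318 M of X.
Step 2:
                    X           D           M           A
  init        0.06425     0.07388      0.8807      0.1968
  Δ          -0.02161    -0.01441     0.02161     0.02161
  eq          0.04264     0.05947      0.9023      0.2184
  solve Keq expr → x = 0.007204; check Q = 2.7920e+04

Direction: forward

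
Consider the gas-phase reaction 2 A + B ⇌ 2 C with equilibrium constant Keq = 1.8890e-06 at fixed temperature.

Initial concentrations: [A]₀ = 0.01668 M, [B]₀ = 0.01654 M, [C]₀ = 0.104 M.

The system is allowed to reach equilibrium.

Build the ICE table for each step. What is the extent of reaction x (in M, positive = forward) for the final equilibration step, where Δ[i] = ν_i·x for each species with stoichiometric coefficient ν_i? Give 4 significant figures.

Q₀ = 2350 vs Keq = 1.8890e-06 ⇒ Q>K, reverse
Step 1:
                    A           B           C
  Initial     0.01668     0.01654       0.104
  Change        0.104     0.05198      -0.104
  Equil        0.1206     0.06852  4.3401e-05
  solve Keq expr → x = -0.05198; check Q = 1.8890e-06

x = -0.05198 M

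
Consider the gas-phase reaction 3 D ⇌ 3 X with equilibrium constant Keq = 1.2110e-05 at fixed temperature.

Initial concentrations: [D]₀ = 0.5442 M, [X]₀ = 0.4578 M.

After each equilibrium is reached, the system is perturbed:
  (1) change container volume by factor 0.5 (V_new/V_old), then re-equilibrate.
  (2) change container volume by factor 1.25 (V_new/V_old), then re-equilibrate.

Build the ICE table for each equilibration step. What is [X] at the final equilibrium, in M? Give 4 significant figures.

Q₀ = 0.5953 vs Keq = 1.2110e-05 ⇒ Q>K, reverse
Step 1:
                  D         X
  init       0.5442    0.4578
  Δ          0.4353   -0.4353
  eq         0.9795   0.02249
  solve Keq expr → x = -0.1451; check Q = 1.2110e-05
Then change container volume by factor 0.5 (V_new/V_old).
Step 2:
                  D         X
  init        1.959   0.04499
  Δ               0         0
  eq          1.959   0.04499
  solve Keq expr → x = 0; check Q = 1.2110e-05
Then change container volume by factor 1.25 (V_new/V_old).
Step 3:
                  D         X
  init        1.567   0.03599
  Δ               0         0
  eq          1.567   0.03599
  solve Keq expr → x = 0; check Q = 1.2110e-05

[X]_eq = 0.03599 M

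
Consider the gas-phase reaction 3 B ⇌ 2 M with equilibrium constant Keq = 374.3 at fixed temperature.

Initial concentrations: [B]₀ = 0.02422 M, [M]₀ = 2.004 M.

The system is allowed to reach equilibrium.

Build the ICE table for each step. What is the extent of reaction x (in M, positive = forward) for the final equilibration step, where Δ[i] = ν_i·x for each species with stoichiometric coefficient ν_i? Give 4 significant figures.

Q₀ = 2.8267e+05 vs Keq = 374.3 ⇒ Q>K, reverse
Step 1:
                   B          M
  init       0.02422      2.004
  Δ           0.1871    -0.1247
  eq          0.2113      1.879
  solve Keq expr → x = -0.06236; check Q = 374.3

x = -0.06236 M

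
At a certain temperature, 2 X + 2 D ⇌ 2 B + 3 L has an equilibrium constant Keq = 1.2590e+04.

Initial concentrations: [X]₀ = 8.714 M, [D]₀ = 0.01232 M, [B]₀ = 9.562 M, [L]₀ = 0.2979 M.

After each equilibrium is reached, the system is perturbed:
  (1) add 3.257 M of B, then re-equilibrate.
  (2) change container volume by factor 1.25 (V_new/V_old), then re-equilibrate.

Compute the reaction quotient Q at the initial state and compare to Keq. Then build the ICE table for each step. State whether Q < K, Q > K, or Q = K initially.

Q₀ = 209.7 vs Keq = 1.2590e+04 ⇒ Q<K, forward
Step 1:
                    X           D           B           L
  init          8.714     0.01232       9.562      0.2979
  Δ           -0.0106     -0.0106      0.0106      0.0159
  eq            8.703    0.001723       9.573      0.3138
  solve Keq expr → x = 0.005298; check Q = 1.2590e+04
Then add 3.257 M of B.
Step 2:
                    X           D           B           L
  init          8.703    0.001723       12.83      0.3138
  Δ        5.7646e-04  5.7646e-04 -5.7646e-04 -8.6469e-04
  eq            8.704      0.0023       12.83      0.3129
  solve Keq expr → x = -2.8823e-04; check Q = 1.2590e+04
Then change container volume by factor 1.25 (V_new/V_old).
Step 3:
                    X           D           B           L
  init          6.963     0.00184       10.26      0.2503
  Δ       -1.9131e-04 -1.9131e-04  1.9131e-04  2.8696e-04
  eq            6.963    0.001648       10.26      0.2506
  solve Keq expr → x = 9.5653e-05; check Q = 1.2590e+04

Q₀ = 209.7; Q < K (proceeds forward)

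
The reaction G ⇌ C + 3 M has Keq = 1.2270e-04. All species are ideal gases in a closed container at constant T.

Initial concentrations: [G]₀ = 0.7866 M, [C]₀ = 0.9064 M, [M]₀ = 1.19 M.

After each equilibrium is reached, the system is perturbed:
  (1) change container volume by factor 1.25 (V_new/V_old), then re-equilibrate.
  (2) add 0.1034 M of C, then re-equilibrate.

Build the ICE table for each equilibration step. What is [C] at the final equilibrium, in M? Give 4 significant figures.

[C]_eq = 0.5311 M

Q₀ = 1.942 vs Keq = 1.2270e-04 ⇒ Q>K, reverse
Step 1:
                    G           C           M
  Initial      0.7866      0.9064        1.19
  Change       0.3752     -0.3752      -1.126
  Equil         1.162      0.5312      0.0645
  solve Keq expr → x = -0.3752; check Q = 1.2270e-04
Then change container volume by factor 1.25 (V_new/V_old).
Step 2:
                    G           C           M
  Initial      0.9294       0.425      0.0516
  Change    -0.004197    0.004197     0.01259
  Equil        0.9252      0.4292     0.06419
  solve Keq expr → x = 0.004197; check Q = 1.2270e-04
Then add 0.1034 M of C.
Step 3:
                    G           C           M
  Initial      0.9252      0.5326     0.06419
  Change     0.001457   -0.001457   -0.004371
  Equil        0.9267      0.5311     0.05982
  solve Keq expr → x = -0.001457; check Q = 1.2270e-04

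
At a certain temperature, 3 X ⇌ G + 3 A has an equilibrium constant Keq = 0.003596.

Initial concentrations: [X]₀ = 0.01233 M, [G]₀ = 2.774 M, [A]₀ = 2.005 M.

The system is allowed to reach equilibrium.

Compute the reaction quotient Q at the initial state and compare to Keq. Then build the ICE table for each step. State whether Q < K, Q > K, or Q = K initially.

Q₀ = 1.1928e+07; Q > K (proceeds reverse)

Q₀ = 1.1928e+07 vs Keq = 0.003596 ⇒ Q>K, reverse
Step 1:
                  X         G         A
  Initial   0.01233     2.774     2.005
  Change      1.792   -0.5972    -1.792
  Equil       1.804     2.177    0.2133
  solve Keq expr → x = -0.5972; check Q = 0.003596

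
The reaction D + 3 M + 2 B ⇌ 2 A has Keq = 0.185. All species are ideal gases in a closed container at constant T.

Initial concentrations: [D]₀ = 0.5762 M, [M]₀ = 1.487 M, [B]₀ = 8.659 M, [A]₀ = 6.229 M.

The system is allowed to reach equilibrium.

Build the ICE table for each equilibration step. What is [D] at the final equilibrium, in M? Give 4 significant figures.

[D]_eq = 0.6217 M

Q₀ = 0.2731 vs Keq = 0.185 ⇒ Q>K, reverse
Step 1:
                    D           M           B           A
  init         0.5762       1.487       8.659       6.229
  Δ           0.04548      0.1364     0.09096    -0.09096
  eq           0.6217       1.623        8.75       6.138
  solve Keq expr → x = -0.04548; check Q = 0.185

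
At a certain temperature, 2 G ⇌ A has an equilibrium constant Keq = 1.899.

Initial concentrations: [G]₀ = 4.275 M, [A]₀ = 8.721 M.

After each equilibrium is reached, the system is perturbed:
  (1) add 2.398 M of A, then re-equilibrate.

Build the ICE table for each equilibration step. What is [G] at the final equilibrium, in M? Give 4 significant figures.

[G]_eq = 2.514 M

Q₀ = 0.4772 vs Keq = 1.899 ⇒ Q<K, forward
Step 1:
                   G          A
  Initial      4.275      8.721
  Change      -2.012      1.006
  Equil        2.263      9.727
  solve Keq expr → x = 1.006; check Q = 1.899
Then add 2.398 M of A.
Step 2:
                   G          A
  Initial      2.263      12.12
  Change      0.2505    -0.1253
  Equil        2.514         12
  solve Keq expr → x = -0.1253; check Q = 1.899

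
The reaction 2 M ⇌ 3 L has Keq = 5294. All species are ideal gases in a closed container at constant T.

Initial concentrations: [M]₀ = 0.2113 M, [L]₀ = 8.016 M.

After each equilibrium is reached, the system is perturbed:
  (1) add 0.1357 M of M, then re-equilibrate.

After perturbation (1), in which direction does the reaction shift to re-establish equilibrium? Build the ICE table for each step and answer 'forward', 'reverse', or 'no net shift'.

Direction: forward

Q₀ = 1.1537e+04 vs Keq = 5294 ⇒ Q>K, reverse
Step 1:
                  M         L
  Initial    0.2113     8.016
  Change    0.09255   -0.1388
  Equil      0.3039     7.877
  solve Keq expr → x = -0.04628; check Q = 5294
Then add 0.1357 M of M.
Step 2:
                  M         L
  Initial    0.4396     7.877
  Change    -0.1248    0.1872
  Equil      0.3147     8.064
  solve Keq expr → x = 0.0624; check Q = 5294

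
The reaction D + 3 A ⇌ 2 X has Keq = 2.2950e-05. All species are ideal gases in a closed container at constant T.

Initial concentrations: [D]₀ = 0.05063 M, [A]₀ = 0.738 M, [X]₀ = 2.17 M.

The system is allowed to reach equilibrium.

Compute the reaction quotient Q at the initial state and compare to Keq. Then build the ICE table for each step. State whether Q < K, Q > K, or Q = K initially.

Q₀ = 231.4; Q > K (proceeds reverse)

Q₀ = 231.4 vs Keq = 2.2950e-05 ⇒ Q>K, reverse
Step 1:
                  D         A         X
  I         0.05063     0.738      2.17
  C           1.065     3.196    -2.131
  E           1.116     3.934   0.03948
  solve Keq expr → x = -1.065; check Q = 2.2950e-05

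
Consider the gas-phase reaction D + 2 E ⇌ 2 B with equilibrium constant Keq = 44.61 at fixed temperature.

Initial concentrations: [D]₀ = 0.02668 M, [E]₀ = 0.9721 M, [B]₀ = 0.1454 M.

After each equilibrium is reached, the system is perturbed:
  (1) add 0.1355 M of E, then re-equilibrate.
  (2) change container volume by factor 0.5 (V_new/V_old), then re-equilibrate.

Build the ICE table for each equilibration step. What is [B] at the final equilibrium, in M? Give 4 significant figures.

Q₀ = 0.8385 vs Keq = 44.61 ⇒ Q<K, forward
Step 1:
                  D         E         B
  I         0.02668    0.9721    0.1454
  C        -0.02566  -0.05131   0.05131
  E        0.001023    0.9208    0.1967
  solve Keq expr → x = 0.02566; check Q = 44.61
Then add 0.1355 M of E.
Step 2:
                  D         E         B
  I        0.001023     1.056    0.1967
  C       -2.4112e-04 -4.8224e-04 4.8224e-04
  E       7.8198e-04     1.056    0.1972
  solve Keq expr → x = 2.4112e-04; check Q = 44.61
Then change container volume by factor 0.5 (V_new/V_old).
Step 3:
                  D         E         B
  I        0.001564     2.112    0.3944
  C       -7.7467e-04 -0.001549  0.001549
  E       7.8930e-04      2.11    0.3959
  solve Keq expr → x = 7.7467e-04; check Q = 44.61

[B]_eq = 0.3959 M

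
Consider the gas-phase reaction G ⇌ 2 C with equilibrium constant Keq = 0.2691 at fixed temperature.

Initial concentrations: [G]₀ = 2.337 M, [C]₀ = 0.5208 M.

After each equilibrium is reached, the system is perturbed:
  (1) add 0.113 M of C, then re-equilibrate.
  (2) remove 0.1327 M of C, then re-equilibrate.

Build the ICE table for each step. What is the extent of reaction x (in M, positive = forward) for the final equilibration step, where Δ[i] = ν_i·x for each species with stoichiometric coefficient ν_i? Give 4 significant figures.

x = 0.06105 M

Q₀ = 0.1161 vs Keq = 0.2691 ⇒ Q<K, forward
Step 1:
                    G           C
  Initial       2.337      0.5208
  Change      -0.1253      0.2507
  Equil         2.212      0.7715
  solve Keq expr → x = 0.1253; check Q = 0.2691
Then add 0.113 M of C.
Step 2:
                    G           C
  Initial       2.212      0.8845
  Change      0.05199      -0.104
  Equil         2.264      0.7805
  solve Keq expr → x = -0.05199; check Q = 0.2691
Then remove 0.1327 M of C.
Step 3:
                    G           C
  Initial       2.264      0.6478
  Change     -0.06105      0.1221
  Equil         2.203      0.7699
  solve Keq expr → x = 0.06105; check Q = 0.2691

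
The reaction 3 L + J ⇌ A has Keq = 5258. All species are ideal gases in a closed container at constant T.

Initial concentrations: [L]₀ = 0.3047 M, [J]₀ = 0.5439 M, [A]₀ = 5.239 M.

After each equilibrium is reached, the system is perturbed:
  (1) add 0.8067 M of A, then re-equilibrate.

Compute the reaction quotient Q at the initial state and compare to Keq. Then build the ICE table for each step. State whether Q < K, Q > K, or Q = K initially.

Q₀ = 340.5 vs Keq = 5258 ⇒ Q<K, forward
Step 1:
                   L          J          A
  Initial     0.3047     0.5439      5.239
  Change     -0.1771   -0.05903    0.05903
  Equil       0.1276     0.4849      5.298
  solve Keq expr → x = 0.05903; check Q = 5258
Then add 0.8067 M of A.
Step 2:
                   L          J          A
  Initial     0.1276     0.4849      6.105
  Change    0.005976   0.001992  -0.001992
  Equil       0.1336     0.4869      6.103
  solve Keq expr → x = -0.001992; check Q = 5258

Q₀ = 340.5; Q < K (proceeds forward)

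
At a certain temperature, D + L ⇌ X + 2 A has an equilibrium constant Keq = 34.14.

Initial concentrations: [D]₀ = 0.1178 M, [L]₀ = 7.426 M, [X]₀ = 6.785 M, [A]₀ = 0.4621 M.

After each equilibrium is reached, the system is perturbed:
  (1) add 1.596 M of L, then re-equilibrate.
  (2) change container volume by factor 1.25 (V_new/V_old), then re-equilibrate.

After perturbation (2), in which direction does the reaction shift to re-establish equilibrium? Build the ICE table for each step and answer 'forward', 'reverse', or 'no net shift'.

Direction: forward

Q₀ = 1.656 vs Keq = 34.14 ⇒ Q<K, forward
Step 1:
                    D           L           X           A
  Initial      0.1178       7.426       6.785      0.4621
  Change      -0.1053     -0.1053      0.1053      0.2106
  Equil       0.01248       7.321        6.89      0.6727
  solve Keq expr → x = 0.1053; check Q = 34.14
Then add 1.596 M of L.
Step 2:
                    D           L           X           A
  Initial     0.01248       8.917        6.89      0.6727
  Change    -0.002099   -0.002099    0.002099    0.004199
  Equil       0.01038       8.915       6.892      0.6769
  solve Keq expr → x = 0.002099; check Q = 34.14
Then change container volume by factor 1.25 (V_new/V_old).
Step 3:
                    D           L           X           A
  Initial    0.008302       7.132       5.514      0.5416
  Change    -0.001579   -0.001579    0.001579    0.003159
  Equil      0.006723        7.13       5.516      0.5447
  solve Keq expr → x = 0.001579; check Q = 34.14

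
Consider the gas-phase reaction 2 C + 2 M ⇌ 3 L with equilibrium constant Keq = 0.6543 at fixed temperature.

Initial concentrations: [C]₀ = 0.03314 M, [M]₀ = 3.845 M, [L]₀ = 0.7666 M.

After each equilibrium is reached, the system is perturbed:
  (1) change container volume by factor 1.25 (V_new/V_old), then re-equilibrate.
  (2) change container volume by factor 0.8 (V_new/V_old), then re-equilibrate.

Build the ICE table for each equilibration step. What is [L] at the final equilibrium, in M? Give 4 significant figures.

Q₀ = 27.75 vs Keq = 0.6543 ⇒ Q>K, reverse
Step 1:
                   C          M          L
  Initial    0.03314      3.845     0.7666
  Change      0.1117     0.1117    -0.1676
  Equil       0.1449      3.957      0.599
  solve Keq expr → x = -0.05586; check Q = 0.6543
Then change container volume by factor 1.25 (V_new/V_old).
Step 2:
                   C          M          L
  Initial     0.1159      3.165     0.4792
  Change    0.008322   0.008322   -0.01248
  Equil       0.1242      3.174     0.4667
  solve Keq expr → x = -0.004161; check Q = 0.6543
Then change container volume by factor 0.8 (V_new/V_old).
Step 3:
                   C          M          L
  Initial     0.1553      3.967     0.5834
  Change     -0.0104    -0.0104     0.0156
  Equil       0.1449      3.957      0.599
  solve Keq expr → x = 0.005201; check Q = 0.6543

[L]_eq = 0.599 M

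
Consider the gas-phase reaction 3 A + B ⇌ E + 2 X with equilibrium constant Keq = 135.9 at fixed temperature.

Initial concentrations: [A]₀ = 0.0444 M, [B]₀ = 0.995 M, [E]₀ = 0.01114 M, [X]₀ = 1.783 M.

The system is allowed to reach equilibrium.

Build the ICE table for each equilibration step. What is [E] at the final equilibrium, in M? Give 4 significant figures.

Q₀ = 406.6 vs Keq = 135.9 ⇒ Q>K, reverse
Step 1:
                  A         B         E         X
  init       0.0444     0.995   0.01114     1.783
  Δ         0.01121  0.003736 -0.003736 -0.007473
  eq        0.05561    0.9987  0.007404     1.776
  solve Keq expr → x = -0.003736; check Q = 135.9

[E]_eq = 0.007404 M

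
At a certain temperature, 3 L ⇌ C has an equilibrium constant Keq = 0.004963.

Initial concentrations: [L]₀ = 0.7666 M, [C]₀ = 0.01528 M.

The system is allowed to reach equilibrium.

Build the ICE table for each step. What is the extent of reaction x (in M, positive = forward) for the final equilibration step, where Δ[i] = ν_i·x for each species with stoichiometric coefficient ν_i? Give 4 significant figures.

x = -0.01269 M

Q₀ = 0.03392 vs Keq = 0.004963 ⇒ Q>K, reverse
Step 1:
                  L         C
  init       0.7666   0.01528
  Δ         0.03808  -0.01269
  eq         0.8047  0.002586
  solve Keq expr → x = -0.01269; check Q = 0.004963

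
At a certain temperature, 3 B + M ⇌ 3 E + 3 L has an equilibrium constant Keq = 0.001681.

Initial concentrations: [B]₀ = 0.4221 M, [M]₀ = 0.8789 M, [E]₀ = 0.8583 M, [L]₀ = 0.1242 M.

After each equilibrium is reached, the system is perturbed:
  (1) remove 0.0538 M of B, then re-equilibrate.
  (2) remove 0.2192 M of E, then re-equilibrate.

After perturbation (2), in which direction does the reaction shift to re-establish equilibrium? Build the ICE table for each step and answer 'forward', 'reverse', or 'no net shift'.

Direction: forward

Q₀ = 0.01833 vs Keq = 0.001681 ⇒ Q>K, reverse
Step 1:
                   B          M          E          L
  Initial     0.4221     0.8789     0.8583     0.1242
  Change     0.05588    0.01863   -0.05588   -0.05588
  Equil        0.478     0.8975     0.8024    0.06832
  solve Keq expr → x = -0.01863; check Q = 0.001681
Then remove 0.0538 M of B.
Step 2:
                   B          M          E          L
  Initial     0.4242     0.8975     0.8024    0.06832
  Change    0.006263   0.002088  -0.006263  -0.006263
  Equil       0.4304     0.8996     0.7962    0.06206
  solve Keq expr → x = -0.002088; check Q = 0.001681
Then remove 0.2192 M of E.
Step 3:
                   B          M          E          L
  Initial     0.4304     0.8996      0.577    0.06206
  Change     -0.0175  -0.005834     0.0175     0.0175
  Equil       0.4129     0.8938     0.5945    0.07956
  solve Keq expr → x = 0.005834; check Q = 0.001681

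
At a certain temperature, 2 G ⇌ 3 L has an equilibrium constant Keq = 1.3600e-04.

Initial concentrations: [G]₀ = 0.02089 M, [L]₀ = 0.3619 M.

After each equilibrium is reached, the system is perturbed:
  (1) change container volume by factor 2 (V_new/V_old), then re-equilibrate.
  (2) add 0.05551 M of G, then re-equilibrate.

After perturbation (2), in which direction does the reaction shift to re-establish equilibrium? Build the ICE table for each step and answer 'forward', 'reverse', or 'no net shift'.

Q₀ = 108.6 vs Keq = 1.3600e-04 ⇒ Q>K, reverse
Step 1:
                   G          L
  Initial    0.02089     0.3619
  Change      0.2277    -0.3416
  Equil       0.2486    0.02033
  solve Keq expr → x = -0.1139; check Q = 1.3600e-04
Then change container volume by factor 2 (V_new/V_old).
Step 2:
                   G          L
  Initial     0.1243    0.01017
  Change   -0.001684   0.002526
  Equil       0.1226    0.01269
  solve Keq expr → x = 8.4214e-04; check Q = 1.3600e-04
Then add 0.05551 M of G.
Step 3:
                   G          L
  Initial     0.1781    0.01269
  Change   -0.002298   0.003448
  Equil       0.1758    0.01614
  solve Keq expr → x = 0.001149; check Q = 1.3600e-04

Direction: forward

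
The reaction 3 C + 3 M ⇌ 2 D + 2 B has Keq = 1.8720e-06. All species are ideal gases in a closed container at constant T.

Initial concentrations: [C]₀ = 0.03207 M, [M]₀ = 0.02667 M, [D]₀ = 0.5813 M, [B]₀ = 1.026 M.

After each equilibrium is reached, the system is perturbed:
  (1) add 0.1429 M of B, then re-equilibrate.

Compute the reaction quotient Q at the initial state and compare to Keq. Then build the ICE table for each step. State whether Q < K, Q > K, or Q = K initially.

Q₀ = 5.6850e+08; Q > K (proceeds reverse)

Q₀ = 5.6850e+08 vs Keq = 1.8720e-06 ⇒ Q>K, reverse
Step 1:
                    C           M           D           B
  init        0.03207     0.02667      0.5813       1.026
  Δ            0.8686      0.8686     -0.5791     -0.5791
  eq           0.9007      0.8953    0.002217      0.4469
  solve Keq expr → x = -0.2895; check Q = 1.8720e-06
Then add 0.1429 M of B.
Step 2:
                    C           M           D           B
  init         0.9007      0.8953    0.002217      0.5898
  Δ        7.9666e-04  7.9666e-04 -5.3111e-04 -5.3111e-04
  eq           0.9015      0.8961    0.001686      0.5893
  solve Keq expr → x = -2.6555e-04; check Q = 1.8720e-06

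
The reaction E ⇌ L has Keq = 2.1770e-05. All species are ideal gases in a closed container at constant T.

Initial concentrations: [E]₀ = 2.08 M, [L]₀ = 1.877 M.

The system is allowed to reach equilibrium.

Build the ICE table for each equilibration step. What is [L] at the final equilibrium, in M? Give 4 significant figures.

Q₀ = 0.9024 vs Keq = 2.1770e-05 ⇒ Q>K, reverse
Step 1:
                  E         L
  I            2.08     1.877
  C           1.877    -1.877
  E           3.957 8.6142e-05
  solve Keq expr → x = -1.877; check Q = 2.1770e-05

[L]_eq = 8.6142e-05 M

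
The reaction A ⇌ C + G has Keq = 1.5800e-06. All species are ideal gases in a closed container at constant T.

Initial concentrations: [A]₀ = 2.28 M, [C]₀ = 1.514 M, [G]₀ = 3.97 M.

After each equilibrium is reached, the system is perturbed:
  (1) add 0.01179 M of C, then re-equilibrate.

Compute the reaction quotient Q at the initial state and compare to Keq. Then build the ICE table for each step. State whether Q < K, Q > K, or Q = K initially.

Q₀ = 2.636 vs Keq = 1.5800e-06 ⇒ Q>K, reverse
Step 1:
                    A           C           G
  I              2.28       1.514        3.97
  C             1.514      -1.514      -1.514
  E             3.794  2.4408e-06       2.456
  solve Keq expr → x = -1.514; check Q = 1.5800e-06
Then add 0.01179 M of C.
Step 2:
                    A           C           G
  I             3.794     0.01179       2.456
  C           0.01179    -0.01179    -0.01179
  E             3.806  2.4602e-06       2.444
  solve Keq expr → x = -0.01179; check Q = 1.5800e-06

Q₀ = 2.636; Q > K (proceeds reverse)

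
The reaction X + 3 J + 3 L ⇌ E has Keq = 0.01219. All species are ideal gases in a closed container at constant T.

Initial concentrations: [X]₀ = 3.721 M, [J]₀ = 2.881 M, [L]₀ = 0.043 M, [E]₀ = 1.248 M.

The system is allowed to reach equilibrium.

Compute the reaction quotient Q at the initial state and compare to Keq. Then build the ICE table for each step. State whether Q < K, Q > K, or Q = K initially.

Q₀ = 176.4 vs Keq = 0.01219 ⇒ Q>K, reverse
Step 1:
                  X         J         L         E
  init        3.721     2.881     0.043     1.248
  Δ          0.2404    0.7212    0.7212   -0.2404
  eq          3.961     3.602    0.7642     1.008
  solve Keq expr → x = -0.2404; check Q = 0.01219

Q₀ = 176.4; Q > K (proceeds reverse)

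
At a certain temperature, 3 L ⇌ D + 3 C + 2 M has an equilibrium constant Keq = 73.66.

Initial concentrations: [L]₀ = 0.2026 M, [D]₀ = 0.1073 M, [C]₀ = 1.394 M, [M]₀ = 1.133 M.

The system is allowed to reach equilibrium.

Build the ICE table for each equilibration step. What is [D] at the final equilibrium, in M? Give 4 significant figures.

Q₀ = 44.87 vs Keq = 73.66 ⇒ Q<K, forward
Step 1:
                    L           D           C           M
  Initial      0.2026      0.1073       1.394       1.133
  Change     -0.02253     0.00751     0.02253     0.01502
  Equil        0.1801      0.1148       1.417       1.148
  solve Keq expr → x = 0.00751; check Q = 73.66

[D]_eq = 0.1148 M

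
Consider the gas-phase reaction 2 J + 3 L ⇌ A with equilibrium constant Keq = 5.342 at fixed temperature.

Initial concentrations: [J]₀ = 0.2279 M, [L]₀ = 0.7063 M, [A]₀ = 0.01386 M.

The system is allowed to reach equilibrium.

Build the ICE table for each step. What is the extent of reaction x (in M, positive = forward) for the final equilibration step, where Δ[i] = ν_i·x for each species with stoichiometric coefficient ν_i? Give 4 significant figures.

Q₀ = 0.7574 vs Keq = 5.342 ⇒ Q<K, forward
Step 1:
                  J         L         A
  Initial    0.2279    0.7063   0.01386
  Change    -0.0529  -0.07936   0.02645
  Equil       0.175    0.6269   0.04031
  solve Keq expr → x = 0.02645; check Q = 5.342

x = 0.02645 M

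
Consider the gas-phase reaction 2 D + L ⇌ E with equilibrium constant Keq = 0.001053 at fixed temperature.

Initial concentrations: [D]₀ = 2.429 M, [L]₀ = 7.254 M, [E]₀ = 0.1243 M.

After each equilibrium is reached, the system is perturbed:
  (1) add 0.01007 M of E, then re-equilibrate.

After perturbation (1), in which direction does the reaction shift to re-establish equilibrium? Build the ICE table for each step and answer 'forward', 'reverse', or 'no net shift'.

Q₀ = 0.002904 vs Keq = 0.001053 ⇒ Q>K, reverse
Step 1:
                    D           L           E
  Initial       2.429       7.254      0.1243
  Change       0.1463     0.07313    -0.07313
  Equil         2.575       7.327     0.05117
  solve Keq expr → x = -0.07313; check Q = 0.001053
Then add 0.01007 M of E.
Step 2:
                    D           L           E
  Initial       2.575       7.327     0.06124
  Change      0.01853    0.009265   -0.009265
  Equil         2.594       7.336     0.05197
  solve Keq expr → x = -0.009265; check Q = 0.001053

Direction: reverse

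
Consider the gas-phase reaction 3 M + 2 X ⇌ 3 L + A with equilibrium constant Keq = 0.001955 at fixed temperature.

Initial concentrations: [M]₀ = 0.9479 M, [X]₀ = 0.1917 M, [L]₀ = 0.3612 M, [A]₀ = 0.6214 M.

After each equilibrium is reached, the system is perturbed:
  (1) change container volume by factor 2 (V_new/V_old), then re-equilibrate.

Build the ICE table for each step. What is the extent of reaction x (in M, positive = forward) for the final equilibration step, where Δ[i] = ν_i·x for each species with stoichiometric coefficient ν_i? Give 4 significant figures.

x = -0.002819 M

Q₀ = 0.9356 vs Keq = 0.001955 ⇒ Q>K, reverse
Step 1:
                   M          X          L          A
  Initial     0.9479     0.1917     0.3612     0.6214
  Change      0.2651     0.1767    -0.2651   -0.08836
  Equil        1.213     0.3684    0.09613      0.533
  solve Keq expr → x = -0.08836; check Q = 0.001955
Then change container volume by factor 2 (V_new/V_old).
Step 2:
                   M          X          L          A
  Initial     0.6065     0.1842    0.04807     0.2665
  Change    0.008458   0.005639  -0.008458  -0.002819
  Equil       0.6149     0.1898    0.03961     0.2637
  solve Keq expr → x = -0.002819; check Q = 0.001955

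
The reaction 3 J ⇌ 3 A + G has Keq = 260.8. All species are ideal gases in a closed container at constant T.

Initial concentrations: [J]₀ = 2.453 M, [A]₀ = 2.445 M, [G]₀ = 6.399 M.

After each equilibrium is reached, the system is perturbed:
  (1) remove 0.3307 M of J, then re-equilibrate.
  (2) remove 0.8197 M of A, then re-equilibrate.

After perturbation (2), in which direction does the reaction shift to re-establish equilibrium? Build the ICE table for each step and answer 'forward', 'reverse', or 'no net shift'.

Q₀ = 6.337 vs Keq = 260.8 ⇒ Q<K, forward
Step 1:
                   J          A          G
  Initial      2.453      2.445      6.399
  Change      -1.331      1.331     0.4437
  Equil        1.122      3.776      6.843
  solve Keq expr → x = 0.4437; check Q = 260.8
Then remove 0.3307 M of J.
Step 2:
                   J          A          G
  Initial     0.7913      3.776      6.843
  Change      0.2516    -0.2516   -0.08388
  Equil        1.043      3.524      6.759
  solve Keq expr → x = -0.08388; check Q = 260.8
Then remove 0.8197 M of A.
Step 3:
                   J          A          G
  Initial      1.043      2.705      6.759
  Change     -0.1852     0.1852    0.06173
  Equil       0.8578       2.89      6.821
  solve Keq expr → x = 0.06173; check Q = 260.8

Direction: forward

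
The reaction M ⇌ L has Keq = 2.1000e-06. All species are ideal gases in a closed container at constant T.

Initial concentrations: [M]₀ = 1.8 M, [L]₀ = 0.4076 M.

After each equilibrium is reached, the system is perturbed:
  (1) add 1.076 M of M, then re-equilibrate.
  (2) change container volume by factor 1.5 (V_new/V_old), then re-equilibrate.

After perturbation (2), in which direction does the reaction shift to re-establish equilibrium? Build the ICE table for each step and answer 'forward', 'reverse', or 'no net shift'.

Direction: no net shift

Q₀ = 0.2264 vs Keq = 2.1000e-06 ⇒ Q>K, reverse
Step 1:
                   M          L
  Initial        1.8     0.4076
  Change      0.4076    -0.4076
  Equil        2.208 4.6360e-06
  solve Keq expr → x = -0.4076; check Q = 2.1000e-06
Then add 1.076 M of M.
Step 2:
                   M          L
  Initial      3.284 4.6360e-06
  Change  -2.2596e-06 2.2596e-06
  Equil        3.284 6.8955e-06
  solve Keq expr → x = 2.2596e-06; check Q = 2.1000e-06
Then change container volume by factor 1.5 (V_new/V_old).
Step 3:
                   M          L
  Initial      2.189 4.5970e-06
  Change           0          0
  Equil        2.189 4.5970e-06
  solve Keq expr → x = 0; check Q = 2.1000e-06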